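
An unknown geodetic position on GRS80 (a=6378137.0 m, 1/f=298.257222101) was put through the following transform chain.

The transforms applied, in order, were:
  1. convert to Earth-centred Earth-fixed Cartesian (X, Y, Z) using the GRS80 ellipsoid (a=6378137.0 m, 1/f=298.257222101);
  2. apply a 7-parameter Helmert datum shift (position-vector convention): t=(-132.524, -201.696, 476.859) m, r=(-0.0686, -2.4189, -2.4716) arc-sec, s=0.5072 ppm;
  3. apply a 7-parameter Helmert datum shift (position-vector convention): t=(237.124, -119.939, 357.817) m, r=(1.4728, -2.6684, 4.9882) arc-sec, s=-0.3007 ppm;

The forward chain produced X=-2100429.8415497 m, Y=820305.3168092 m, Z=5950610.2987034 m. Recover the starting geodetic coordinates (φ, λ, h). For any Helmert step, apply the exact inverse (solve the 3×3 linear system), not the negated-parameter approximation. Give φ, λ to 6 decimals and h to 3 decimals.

start: X=-2100429.8415, Y=820305.3168, Z=5950610.2987 m
→ Helmert⁻¹: X=-2100570.7769, Y=820518.7886, Z=5950275.5868
→ Helmert⁻¹: X=-2100377.2471, Y=820692.9214, Z=5949820.6144
→ geod (Bowring, a=6378137.000): φ=69.37011200°, λ=158.65762500°, h=3394.1550 m

φ=69.370112°, λ=158.657625°, h=3394.155 m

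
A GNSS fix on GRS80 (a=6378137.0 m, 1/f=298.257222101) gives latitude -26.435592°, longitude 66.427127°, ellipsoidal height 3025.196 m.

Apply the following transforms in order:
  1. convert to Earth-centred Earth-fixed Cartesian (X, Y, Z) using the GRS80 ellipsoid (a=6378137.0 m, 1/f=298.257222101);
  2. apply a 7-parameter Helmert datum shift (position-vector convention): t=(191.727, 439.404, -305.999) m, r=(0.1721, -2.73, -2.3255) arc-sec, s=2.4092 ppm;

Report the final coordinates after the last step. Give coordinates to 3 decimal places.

X=2286892.828 m, Y=5241009.038 m, Z=-2823981.708 m

start: φ=-26.435592°, λ=66.427127°, h=3025.196 m
→ ECEF (a=6378137.000, f=1/298.257222101): X=2286599.1350, Y=5240580.4325, Z=-2823703.5424
→ Helmert 7p (PV): X=2286892.8281, Y=5241009.0382, Z=-2823981.7075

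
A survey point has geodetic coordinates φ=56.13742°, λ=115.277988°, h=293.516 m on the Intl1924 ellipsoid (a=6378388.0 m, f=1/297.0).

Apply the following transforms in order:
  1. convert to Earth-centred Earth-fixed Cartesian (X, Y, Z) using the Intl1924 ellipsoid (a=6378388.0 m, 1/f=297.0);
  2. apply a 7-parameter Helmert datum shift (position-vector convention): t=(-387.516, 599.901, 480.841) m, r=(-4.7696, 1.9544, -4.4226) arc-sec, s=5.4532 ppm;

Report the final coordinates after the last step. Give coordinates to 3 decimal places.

X=-1521495.683 m, Y=3222138.073 m, Z=5273785.339 m

start: φ=56.137420°, λ=115.277988°, h=293.516 m
→ ECEF (a=6378388.000, f=1/297.0): X=-1521218.9085, Y=3221366.0490, Z=5273335.8178
→ Helmert 7p (PV): X=-1521495.6829, Y=3222138.0735, Z=5273785.3391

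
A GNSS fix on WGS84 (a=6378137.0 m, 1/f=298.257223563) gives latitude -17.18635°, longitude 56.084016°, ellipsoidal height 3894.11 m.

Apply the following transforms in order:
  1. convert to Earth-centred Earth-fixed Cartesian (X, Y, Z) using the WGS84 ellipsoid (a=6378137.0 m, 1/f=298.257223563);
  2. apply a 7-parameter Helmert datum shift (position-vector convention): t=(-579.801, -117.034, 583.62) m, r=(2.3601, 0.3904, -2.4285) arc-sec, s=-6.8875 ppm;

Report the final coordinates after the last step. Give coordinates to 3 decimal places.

X=3402467.036 m, Y=5060998.388 m, Z=-1873048.468 m

start: φ=-17.186350°, λ=56.084016°, h=3894.110 m
→ ECEF (a=6378137.000, f=1/298.257223563): X=3403014.2333, Y=5061168.9073, Z=-1873696.4617
→ Helmert 7p (PV): X=3402467.0360, Y=5060998.3875, Z=-1873048.4676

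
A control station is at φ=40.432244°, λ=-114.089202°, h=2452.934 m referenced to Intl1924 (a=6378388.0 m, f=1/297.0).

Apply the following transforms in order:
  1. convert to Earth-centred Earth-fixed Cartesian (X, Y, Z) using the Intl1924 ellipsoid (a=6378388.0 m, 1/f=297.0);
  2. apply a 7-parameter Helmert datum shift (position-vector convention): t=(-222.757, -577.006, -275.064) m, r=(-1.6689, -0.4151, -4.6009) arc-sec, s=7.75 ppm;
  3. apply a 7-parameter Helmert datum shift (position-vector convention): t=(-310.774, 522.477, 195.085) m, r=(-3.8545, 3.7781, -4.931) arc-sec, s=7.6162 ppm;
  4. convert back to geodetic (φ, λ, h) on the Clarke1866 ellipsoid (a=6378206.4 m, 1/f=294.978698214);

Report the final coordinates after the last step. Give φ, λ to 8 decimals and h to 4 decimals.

φ=40.43321648°, λ=-114.09713334°, h=2946.4521 m

start: φ=40.432244°, λ=-114.089202°, h=2452.934 m
→ ECEF (a=6378388.000, f=1/297.0): X=-1985203.1703, Y=-4440222.1105, Z=4116295.9336
→ Helmert 7p (PV): X=-1985548.6400, Y=-4440755.9409, Z=4116084.7020
→ Helmert 7p (PV): X=-1985905.3048, Y=-4440142.8999, Z=4116430.4907
→ geod (Bowring, a=6378206.400): φ=40.43321648°, λ=-114.09713334°, h=2946.4521 m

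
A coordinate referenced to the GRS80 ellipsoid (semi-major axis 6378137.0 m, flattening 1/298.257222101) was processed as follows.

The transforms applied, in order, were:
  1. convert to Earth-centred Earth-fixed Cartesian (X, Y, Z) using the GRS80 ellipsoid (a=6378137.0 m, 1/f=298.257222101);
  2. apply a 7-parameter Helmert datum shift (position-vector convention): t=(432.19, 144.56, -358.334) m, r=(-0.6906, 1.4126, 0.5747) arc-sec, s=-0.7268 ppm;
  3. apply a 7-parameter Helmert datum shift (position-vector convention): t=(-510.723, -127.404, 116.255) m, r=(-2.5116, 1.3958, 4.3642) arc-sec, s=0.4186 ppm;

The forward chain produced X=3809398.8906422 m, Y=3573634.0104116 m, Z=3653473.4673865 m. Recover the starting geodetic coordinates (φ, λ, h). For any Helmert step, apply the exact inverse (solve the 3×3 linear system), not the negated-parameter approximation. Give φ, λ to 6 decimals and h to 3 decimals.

start: X=3809398.8906, Y=3573634.0104, Z=3653473.4674 m
→ Helmert⁻¹: X=3809958.9078, Y=3573634.8202, Z=3653424.9798
→ Helmert⁻¹: X=3809514.4199, Y=3573470.0098, Z=3653824.0232
→ geod (Bowring, a=6378137.000): φ=35.15497100°, λ=43.16879700°, h=3277.1620 m

φ=35.154971°, λ=43.168797°, h=3277.162 m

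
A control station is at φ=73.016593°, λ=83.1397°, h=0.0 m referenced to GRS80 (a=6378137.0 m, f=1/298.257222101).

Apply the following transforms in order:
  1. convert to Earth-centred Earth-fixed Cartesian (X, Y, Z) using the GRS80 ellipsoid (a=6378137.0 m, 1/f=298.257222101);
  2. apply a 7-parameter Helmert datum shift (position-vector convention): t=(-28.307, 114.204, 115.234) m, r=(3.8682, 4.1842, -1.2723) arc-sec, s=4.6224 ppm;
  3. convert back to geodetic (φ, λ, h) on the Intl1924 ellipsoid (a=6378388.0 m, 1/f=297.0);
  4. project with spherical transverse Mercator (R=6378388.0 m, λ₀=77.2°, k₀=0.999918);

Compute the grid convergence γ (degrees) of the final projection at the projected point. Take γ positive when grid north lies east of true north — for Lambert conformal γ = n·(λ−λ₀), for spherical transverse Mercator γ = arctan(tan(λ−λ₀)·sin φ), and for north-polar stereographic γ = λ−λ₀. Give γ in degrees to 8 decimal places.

5.67931645

start: φ=73.016593°, λ=83.139700°, h=0.000 m
→ ECEF (a=6378137.000, f=1/298.257222101): X=223220.2487, Y=1855370.8591, Z=6077783.3116
→ Helmert 7p (PV): X=223327.7099, Y=1855378.2818, Z=6077956.9063
→ geod (Bowring, a=6378388.000): φ=73.01733285°, λ=83.13645605°, h=4.4762 m
→ into tm (λ₀=77.2°): φ=73.01733285°, λ−λ₀=5.93645605°
convergence γ = 5.67931645°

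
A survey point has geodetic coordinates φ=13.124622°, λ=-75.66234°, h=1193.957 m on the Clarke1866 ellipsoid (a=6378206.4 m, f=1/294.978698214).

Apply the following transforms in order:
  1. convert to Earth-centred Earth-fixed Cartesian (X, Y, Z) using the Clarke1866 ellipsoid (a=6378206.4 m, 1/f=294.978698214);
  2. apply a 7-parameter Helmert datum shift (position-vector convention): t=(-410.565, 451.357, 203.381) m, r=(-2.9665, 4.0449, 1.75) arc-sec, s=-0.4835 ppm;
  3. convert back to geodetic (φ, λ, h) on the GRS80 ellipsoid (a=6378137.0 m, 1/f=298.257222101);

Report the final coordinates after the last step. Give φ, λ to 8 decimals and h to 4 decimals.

start: φ=13.124622°, λ=-75.662340°, h=1193.957 m
→ ECEF (a=6378206.400, f=1/294.978698214): X=1538770.9798, Y=-6020303.3446, Z=1439017.4508
→ Helmert 7p (PV): X=1538438.9679, Y=-6019815.3256, Z=1439276.5443
→ geod (Bowring, a=6378137.000): φ=13.12709343°, λ=-75.66419186°, h=769.4321 m

φ=13.12709343°, λ=-75.66419186°, h=769.4321 m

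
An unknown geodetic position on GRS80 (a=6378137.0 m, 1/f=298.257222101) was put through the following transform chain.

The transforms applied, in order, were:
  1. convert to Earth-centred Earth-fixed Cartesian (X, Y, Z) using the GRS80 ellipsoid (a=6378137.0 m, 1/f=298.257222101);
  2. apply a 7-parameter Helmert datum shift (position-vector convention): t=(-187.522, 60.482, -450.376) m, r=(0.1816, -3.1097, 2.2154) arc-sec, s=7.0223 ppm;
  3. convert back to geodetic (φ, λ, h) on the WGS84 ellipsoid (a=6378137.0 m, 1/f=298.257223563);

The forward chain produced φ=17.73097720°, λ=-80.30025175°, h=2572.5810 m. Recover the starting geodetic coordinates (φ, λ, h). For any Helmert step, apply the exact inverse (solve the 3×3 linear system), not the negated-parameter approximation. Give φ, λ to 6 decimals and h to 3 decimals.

φ=17.734505°, λ=-80.298948°, h=2751.821 m

start: φ=17.730977°, λ=-80.300252°, h=2572.581 m
→ ECEF (a=6378137.000, f=1/298.257223563): X=1024303.7448, Y=-5992582.2603, Z=1930828.6135
→ Helmert⁻¹: X=1024448.8247, Y=-5992609.9633, Z=1931255.2587
→ geod (Bowring, a=6378137.000): φ=17.73450500°, λ=-80.29894800°, h=2751.8210 m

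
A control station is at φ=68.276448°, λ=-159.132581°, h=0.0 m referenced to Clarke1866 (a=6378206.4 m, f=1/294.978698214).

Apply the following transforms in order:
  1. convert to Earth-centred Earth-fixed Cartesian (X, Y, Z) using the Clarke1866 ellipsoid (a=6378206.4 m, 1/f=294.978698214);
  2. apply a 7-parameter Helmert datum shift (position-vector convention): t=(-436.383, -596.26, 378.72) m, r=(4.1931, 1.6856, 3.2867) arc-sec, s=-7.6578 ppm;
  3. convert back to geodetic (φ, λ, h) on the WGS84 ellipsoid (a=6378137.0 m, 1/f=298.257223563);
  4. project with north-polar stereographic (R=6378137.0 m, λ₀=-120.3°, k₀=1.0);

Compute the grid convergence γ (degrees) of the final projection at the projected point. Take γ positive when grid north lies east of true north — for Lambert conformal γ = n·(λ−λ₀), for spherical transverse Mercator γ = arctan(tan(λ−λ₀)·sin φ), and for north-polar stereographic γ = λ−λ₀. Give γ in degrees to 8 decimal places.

start: φ=68.276448°, λ=-159.132581°, h=0.000 m
→ ECEF (a=6378206.400, f=1/294.978698214): X=-2212379.3962, Y=-843384.3434, Z=5902387.8572
→ Helmert 7p (PV): X=-2212737.1645, Y=-844129.3846, Z=5902722.3126
→ geod (Bowring, a=6378137.000): φ=68.27109252°, λ=-159.11882167°, h=396.8922 m
→ into stereo (λ₀=-120.3°): φ=68.27109252°, λ−λ₀=-38.81882167°
convergence γ = -38.81882167°

-38.81882167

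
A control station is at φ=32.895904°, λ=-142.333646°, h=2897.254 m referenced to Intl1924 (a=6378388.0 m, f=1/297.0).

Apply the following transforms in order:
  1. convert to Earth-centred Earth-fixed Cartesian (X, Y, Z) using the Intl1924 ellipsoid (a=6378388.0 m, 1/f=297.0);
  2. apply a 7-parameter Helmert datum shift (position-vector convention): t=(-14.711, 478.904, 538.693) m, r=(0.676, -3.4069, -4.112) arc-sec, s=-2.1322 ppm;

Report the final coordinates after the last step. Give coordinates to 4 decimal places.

X=-4245717.1282 m, Y=-3276824.3603 m, Z=3446346.6706 m

start: φ=32.895904°, λ=-142.333646°, h=2897.254 m
→ ECEF (a=6378388.000, f=1/297.0): X=-4245589.2172, Y=-3277383.5969, Z=3445896.1907
→ Helmert 7p (PV): X=-4245717.1282, Y=-3276824.3603, Z=3446346.6706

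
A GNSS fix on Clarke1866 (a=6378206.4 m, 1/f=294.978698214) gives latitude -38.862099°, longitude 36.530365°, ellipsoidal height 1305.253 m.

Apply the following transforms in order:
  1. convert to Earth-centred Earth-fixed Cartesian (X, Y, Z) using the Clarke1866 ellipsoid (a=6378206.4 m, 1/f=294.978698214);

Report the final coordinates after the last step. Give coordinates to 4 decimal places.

start: φ=-38.862099°, λ=36.530365°, h=1305.253 m
→ ECEF (a=6378206.400, f=1/294.978698214): X=3996888.2854, Y=2960821.0861, Z=-3981031.1269

X=3996888.2854 m, Y=2960821.0861 m, Z=-3981031.1269 m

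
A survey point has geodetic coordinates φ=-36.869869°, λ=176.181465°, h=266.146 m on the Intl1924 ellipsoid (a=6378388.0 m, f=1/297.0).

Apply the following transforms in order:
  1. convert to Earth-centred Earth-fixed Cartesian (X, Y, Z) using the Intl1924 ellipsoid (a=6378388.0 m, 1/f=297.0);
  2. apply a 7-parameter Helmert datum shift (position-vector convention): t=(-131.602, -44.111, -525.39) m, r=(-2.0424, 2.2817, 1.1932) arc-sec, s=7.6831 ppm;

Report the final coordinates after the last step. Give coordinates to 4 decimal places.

start: φ=-36.869869°, λ=176.181465°, h=266.146 m
→ ECEF (a=6378388.000, f=1/297.0): X=-5097768.7998, Y=340249.8528, Z=-3806070.3171
→ Helmert 7p (PV): X=-5097983.6398, Y=340141.1788, Z=-3806571.9268

X=-5097983.6398 m, Y=340141.1788 m, Z=-3806571.9268 m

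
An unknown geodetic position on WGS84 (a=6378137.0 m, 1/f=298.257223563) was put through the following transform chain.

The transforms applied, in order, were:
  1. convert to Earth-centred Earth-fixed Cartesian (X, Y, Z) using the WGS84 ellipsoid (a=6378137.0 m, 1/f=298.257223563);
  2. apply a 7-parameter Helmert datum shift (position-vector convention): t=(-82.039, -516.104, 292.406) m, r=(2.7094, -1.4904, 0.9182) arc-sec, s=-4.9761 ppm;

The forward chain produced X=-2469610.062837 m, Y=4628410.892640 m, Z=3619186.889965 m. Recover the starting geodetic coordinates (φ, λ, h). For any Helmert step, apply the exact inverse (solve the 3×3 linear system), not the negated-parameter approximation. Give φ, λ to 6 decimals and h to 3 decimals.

φ=34.776531°, λ=118.079126°, h=2346.102 m

start: X=-2469610.0628, Y=4628410.8926, Z=3619186.8900 m
→ Helmert⁻¹: X=-2469493.5575, Y=4629008.5597, Z=3618869.5312
→ geod (Bowring, a=6378137.000): φ=34.77653100°, λ=118.07912600°, h=2346.1020 m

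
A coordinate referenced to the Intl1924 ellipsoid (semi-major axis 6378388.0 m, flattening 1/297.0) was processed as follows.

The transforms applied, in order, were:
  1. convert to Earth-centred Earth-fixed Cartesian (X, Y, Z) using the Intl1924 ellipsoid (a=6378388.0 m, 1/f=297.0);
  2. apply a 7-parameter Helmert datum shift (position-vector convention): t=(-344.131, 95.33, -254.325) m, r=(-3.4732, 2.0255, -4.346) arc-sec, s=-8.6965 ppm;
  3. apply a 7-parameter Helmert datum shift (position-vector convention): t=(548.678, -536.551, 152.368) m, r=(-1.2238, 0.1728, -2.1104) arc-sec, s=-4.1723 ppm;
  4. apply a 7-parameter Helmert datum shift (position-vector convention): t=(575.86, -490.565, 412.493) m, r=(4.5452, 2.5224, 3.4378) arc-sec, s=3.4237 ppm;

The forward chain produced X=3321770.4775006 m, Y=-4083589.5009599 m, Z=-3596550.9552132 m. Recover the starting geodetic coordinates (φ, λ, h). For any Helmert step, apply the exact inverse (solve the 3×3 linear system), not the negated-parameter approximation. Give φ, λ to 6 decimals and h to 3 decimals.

φ=-34.530036°, λ=-50.872222°, h=3051.310 m

start: X=3321770.4775, Y=-4083589.5010, Z=-3596550.9552 m
→ Helmert⁻¹: X=3321159.1774, Y=-4083219.5689, Z=-3596820.5423
→ Helmert⁻¹: X=3320669.1390, Y=-4082644.7351, Z=-3597009.3590
→ Helmert⁻¹: X=3321163.4933, Y=-4082645.0287, Z=-3596822.4458
→ geod (Bowring, a=6378388.000): φ=-34.53003600°, λ=-50.87222200°, h=3051.3100 m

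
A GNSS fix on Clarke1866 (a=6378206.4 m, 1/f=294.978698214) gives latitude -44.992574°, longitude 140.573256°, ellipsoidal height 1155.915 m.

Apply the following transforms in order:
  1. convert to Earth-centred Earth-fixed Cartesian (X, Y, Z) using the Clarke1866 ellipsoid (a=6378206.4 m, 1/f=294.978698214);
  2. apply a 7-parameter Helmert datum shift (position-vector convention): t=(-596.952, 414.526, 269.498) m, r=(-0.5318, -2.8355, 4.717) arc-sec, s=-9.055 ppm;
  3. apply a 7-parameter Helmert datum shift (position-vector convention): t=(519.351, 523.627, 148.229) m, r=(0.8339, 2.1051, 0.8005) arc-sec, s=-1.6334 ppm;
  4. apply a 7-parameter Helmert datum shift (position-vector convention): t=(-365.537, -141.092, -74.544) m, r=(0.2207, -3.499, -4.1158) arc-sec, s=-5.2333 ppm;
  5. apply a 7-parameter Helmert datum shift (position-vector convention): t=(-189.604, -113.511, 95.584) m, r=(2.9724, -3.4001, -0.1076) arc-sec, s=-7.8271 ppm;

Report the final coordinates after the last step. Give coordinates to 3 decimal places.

X=-3491142.326 m, Y=2870725.843 m, Z=-4486914.086 m

start: φ=-44.992574°, λ=140.573256°, h=1155.915 m
→ ECEF (a=6378206.400, f=1/294.978698214): X=-3490740.4691, Y=2870056.3316, Z=-4487378.9452
→ Helmert 7p (PV): X=-3491309.7592, Y=2870353.4719, Z=-4487124.2000
→ Helmert 7p (PV): X=-3490841.6398, Y=2870877.0018, Z=-4486921.4057
→ Helmert 7p (PV): X=-3491055.5090, Y=2870795.3423, Z=-4487028.6135
→ Helmert 7p (PV): X=-3491142.3264, Y=2870725.8427, Z=-4486914.0862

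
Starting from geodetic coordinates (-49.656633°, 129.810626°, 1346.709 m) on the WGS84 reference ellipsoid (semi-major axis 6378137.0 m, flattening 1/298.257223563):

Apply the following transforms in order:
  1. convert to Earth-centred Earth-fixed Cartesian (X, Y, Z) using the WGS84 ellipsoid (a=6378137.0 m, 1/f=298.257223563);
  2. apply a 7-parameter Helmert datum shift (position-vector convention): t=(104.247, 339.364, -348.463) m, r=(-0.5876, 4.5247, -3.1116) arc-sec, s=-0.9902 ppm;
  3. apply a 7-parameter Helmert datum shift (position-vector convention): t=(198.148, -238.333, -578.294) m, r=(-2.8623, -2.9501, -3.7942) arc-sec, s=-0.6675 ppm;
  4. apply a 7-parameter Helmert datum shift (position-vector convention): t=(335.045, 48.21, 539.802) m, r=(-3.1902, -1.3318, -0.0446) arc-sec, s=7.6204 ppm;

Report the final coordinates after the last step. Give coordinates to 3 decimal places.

start: φ=-49.656633°, λ=129.810626°, h=1346.709 m
→ ECEF (a=6378137.000, f=1/298.257223563): X=-2649311.2293, Y=3178603.2223, Z=-4839179.0897
→ Helmert 7p (PV): X=-2649262.5622, Y=3178965.6193, Z=-4839473.6998
→ Helmert 7p (PV): X=-2648934.9529, Y=3178706.7405, Z=-4840130.7684
→ Helmert 7p (PV): X=-2648588.1548, Y=3178704.8857, Z=-4839694.1177

X=-2648588.155 m, Y=3178704.886 m, Z=-4839694.118 m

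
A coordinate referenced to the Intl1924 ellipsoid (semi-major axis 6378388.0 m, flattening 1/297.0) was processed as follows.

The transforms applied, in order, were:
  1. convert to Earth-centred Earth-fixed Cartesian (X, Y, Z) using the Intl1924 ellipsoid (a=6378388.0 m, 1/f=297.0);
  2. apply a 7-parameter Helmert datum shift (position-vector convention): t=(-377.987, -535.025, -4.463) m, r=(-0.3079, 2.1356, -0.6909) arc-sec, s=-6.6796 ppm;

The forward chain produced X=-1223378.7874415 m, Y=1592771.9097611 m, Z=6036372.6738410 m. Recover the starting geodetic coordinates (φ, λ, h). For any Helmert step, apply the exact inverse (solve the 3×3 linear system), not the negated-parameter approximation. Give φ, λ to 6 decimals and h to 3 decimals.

φ=71.710548°, λ=127.511118°, h=2776.448 m

start: X=-1223378.7874, Y=1592771.9098, Z=6036372.6738 m
→ Helmert⁻¹: X=-1223076.8056, Y=1593304.4699, Z=6036407.1727
→ geod (Bowring, a=6378388.000): φ=71.71054800°, λ=127.51111800°, h=2776.4480 m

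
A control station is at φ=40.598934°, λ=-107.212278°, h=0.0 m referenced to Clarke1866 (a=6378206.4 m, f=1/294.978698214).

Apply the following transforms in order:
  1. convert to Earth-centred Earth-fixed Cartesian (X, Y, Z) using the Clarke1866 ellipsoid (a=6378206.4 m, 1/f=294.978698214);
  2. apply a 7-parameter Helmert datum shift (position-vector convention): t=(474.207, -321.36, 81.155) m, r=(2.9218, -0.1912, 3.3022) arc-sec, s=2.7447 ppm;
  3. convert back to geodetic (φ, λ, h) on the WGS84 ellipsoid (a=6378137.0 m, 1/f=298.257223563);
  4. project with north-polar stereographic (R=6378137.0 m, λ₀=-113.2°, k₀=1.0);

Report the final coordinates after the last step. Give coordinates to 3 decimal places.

E=612873.315 m, N=-5835729.450 m

start: φ=40.598934°, λ=-107.212278°, h=0.000 m
→ ECEF (a=6378206.400, f=1/294.978698214): X=-1435124.2341, Y=-4632622.7906, Z=4128508.9565
→ Helmert 7p (PV): X=-1434583.6268, Y=-4633038.3232, Z=4128534.4901
→ geod (Bowring, a=6378137.000): φ=40.59560369°, λ=-107.20472500°, h=165.4136 m
→ stereo (R=6378137.0, λ₀=-113.2°): E=612873.3147, N=-5835729.4496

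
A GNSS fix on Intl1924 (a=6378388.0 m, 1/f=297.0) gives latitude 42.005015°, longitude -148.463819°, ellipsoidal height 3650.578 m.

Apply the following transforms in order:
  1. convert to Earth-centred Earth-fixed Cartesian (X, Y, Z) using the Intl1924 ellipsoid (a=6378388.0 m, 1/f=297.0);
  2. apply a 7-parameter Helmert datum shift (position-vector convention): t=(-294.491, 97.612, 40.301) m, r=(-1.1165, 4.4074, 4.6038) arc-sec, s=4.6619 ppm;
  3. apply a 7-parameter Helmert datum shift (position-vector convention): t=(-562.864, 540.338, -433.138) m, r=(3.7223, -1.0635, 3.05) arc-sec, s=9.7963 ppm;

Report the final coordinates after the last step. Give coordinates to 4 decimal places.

start: φ=42.005015°, λ=-148.463819°, h=3650.578 m
→ ECEF (a=6378388.000, f=1/297.0): X=-4048094.1935, Y=-2484192.9014, Z=4248533.8644
→ Helmert 7p (PV): X=-4048261.3275, Y=-2484174.2266, Z=4248693.9173
→ Helmert 7p (PV): X=-4048849.0225, Y=-2483794.7594, Z=4248236.6974

X=-4048849.0225 m, Y=-2483794.7594 m, Z=4248236.6974 m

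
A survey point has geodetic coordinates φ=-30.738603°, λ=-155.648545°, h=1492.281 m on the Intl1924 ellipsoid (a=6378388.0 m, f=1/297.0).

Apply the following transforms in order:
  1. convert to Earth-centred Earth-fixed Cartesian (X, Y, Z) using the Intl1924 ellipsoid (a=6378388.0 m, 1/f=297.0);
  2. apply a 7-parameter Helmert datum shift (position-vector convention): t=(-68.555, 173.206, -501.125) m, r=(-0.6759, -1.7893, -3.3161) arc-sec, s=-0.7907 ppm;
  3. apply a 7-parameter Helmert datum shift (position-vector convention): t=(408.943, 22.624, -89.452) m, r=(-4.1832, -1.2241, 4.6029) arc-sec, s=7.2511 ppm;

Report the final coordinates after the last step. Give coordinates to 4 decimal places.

start: φ=-30.738603°, λ=-155.648545°, h=1492.281 m
→ ECEF (a=6378388.000, f=1/297.0): X=-5000096.5486, Y=-2263038.1805, Z=-3241828.5089
→ Helmert 7p (PV): X=-5000169.4105, Y=-2262793.4221, Z=-3242363.0296
→ Helmert 7p (PV): X=-4999726.9863, Y=-2262964.5458, Z=-3242459.7751

X=-4999726.9863 m, Y=-2262964.5458 m, Z=-3242459.7751 m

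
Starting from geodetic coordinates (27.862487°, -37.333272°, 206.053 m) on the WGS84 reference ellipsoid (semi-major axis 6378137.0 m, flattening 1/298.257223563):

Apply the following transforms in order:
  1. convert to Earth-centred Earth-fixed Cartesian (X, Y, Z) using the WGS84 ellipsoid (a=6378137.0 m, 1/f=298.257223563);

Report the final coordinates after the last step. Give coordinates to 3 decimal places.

X=4486902.259 m, Y=-3422223.034 m, Z=2963137.799 m

start: φ=27.862487°, λ=-37.333272°, h=206.053 m
→ ECEF (a=6378137.000, f=1/298.257223563): X=4486902.2594, Y=-3422223.0340, Z=2963137.7985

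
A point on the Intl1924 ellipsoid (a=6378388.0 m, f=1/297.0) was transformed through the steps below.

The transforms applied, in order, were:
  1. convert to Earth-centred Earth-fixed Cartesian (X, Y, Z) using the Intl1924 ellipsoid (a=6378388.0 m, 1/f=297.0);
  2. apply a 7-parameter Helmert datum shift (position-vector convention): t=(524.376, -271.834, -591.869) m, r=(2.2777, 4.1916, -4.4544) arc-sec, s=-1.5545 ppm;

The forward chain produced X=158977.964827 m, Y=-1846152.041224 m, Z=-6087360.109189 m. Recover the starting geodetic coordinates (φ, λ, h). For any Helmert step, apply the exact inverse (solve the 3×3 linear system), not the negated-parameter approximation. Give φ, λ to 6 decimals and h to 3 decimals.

start: X=158977.9648, Y=-1846152.0412, Z=-6087360.1092 m
→ Helmert⁻¹: X=158617.3910, Y=-1845946.8648, Z=-6086754.0947
→ geod (Bowring, a=6378388.000): φ=-73.17755900°, λ=-85.08878700°, h=3763.4510 m

φ=-73.177559°, λ=-85.088787°, h=3763.451 m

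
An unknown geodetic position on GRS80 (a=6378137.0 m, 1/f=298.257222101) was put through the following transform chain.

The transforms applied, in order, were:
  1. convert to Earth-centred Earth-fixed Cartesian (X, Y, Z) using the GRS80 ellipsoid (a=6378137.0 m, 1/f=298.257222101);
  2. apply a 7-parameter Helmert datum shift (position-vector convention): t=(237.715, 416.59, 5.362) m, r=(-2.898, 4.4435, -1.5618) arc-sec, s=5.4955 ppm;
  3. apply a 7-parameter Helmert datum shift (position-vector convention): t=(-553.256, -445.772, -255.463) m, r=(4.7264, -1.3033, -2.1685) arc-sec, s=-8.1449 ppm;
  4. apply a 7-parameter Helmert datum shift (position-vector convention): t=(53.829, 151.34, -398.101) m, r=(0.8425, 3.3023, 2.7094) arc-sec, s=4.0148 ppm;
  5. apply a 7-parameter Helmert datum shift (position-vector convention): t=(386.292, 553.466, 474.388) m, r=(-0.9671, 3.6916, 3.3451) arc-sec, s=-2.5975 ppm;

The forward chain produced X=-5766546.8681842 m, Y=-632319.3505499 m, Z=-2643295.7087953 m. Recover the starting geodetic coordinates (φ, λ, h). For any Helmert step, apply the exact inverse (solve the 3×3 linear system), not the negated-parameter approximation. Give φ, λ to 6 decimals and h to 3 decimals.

start: X=-5766546.8682, Y=-632319.3505, Z=-2643295.7088 m
→ Helmert⁻¹: X=-5766911.0832, Y=-632768.5393, Z=-2643883.1434
→ Helmert⁻¹: X=-5766907.7484, Y=-632852.3846, Z=-2643564.1727
→ Helmert⁻¹: X=-5766411.5110, Y=-632532.9556, Z=-2643279.3098
→ Helmert⁻¹: X=-5766555.7970, Y=-632952.5911, Z=-2643403.2658
→ geod (Bowring, a=6378137.000): φ=-24.64264800°, λ=-173.73613700°, h=613.9580 m

φ=-24.642648°, λ=-173.736137°, h=613.958 m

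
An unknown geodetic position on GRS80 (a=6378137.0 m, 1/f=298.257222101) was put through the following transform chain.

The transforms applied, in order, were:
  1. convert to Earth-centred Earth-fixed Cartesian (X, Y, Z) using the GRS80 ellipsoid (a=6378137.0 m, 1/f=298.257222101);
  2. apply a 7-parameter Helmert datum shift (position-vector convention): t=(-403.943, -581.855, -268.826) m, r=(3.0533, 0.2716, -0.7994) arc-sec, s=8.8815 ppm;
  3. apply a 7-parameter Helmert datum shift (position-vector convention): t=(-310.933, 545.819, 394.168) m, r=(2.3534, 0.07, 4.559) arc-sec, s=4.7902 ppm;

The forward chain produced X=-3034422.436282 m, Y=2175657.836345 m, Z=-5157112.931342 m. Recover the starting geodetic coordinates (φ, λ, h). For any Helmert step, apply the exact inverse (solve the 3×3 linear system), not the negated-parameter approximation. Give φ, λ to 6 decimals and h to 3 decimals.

φ=-54.283378°, λ=144.353487°, h=2474.593 m

start: X=-3034422.4363, Y=2175657.8363, Z=-5157112.9313 m
→ Helmert⁻¹: X=-3034047.1433, Y=2175109.8135, Z=-5157508.2408
→ Helmert⁻¹: X=-3033617.8982, Y=2175584.2467, Z=-5157229.8105
→ geod (Bowring, a=6378137.000): φ=-54.28337800°, λ=144.35348700°, h=2474.5930 m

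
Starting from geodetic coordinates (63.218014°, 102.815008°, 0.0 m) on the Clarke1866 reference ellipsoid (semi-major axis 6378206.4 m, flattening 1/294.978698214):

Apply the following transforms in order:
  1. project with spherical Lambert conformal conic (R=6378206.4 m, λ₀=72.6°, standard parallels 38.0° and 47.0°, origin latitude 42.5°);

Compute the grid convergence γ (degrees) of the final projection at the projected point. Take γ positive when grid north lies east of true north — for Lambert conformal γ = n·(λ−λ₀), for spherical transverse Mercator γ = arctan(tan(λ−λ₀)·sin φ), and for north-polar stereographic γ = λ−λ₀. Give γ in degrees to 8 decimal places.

start: φ=63.218014°, λ=102.815008°, h=0.000 m
→ into lcc (λ₀=72.6°): φ=63.21801400°, λ−λ₀=30.21500800°
convergence γ = 20.43402875°

20.43402875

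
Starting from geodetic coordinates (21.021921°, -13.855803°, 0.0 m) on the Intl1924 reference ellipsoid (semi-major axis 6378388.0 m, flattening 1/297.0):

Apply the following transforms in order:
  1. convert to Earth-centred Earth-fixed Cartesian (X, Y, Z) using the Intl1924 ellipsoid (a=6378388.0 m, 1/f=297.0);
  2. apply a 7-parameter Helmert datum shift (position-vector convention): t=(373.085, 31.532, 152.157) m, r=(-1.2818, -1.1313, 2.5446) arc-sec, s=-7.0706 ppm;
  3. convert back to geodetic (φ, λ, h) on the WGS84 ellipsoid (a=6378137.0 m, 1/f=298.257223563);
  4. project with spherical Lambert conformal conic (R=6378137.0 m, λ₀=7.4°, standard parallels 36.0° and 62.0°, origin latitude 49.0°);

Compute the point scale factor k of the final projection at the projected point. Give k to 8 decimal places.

1.08817311

start: φ=21.021921°, λ=-13.855803°, h=0.000 m
→ ECEF (a=6378388.000, f=1/297.0): X=5783116.7550, Y=-1426443.4018, Z=2273689.5415
→ Helmert 7p (PV): X=5783454.0768, Y=-1426316.3113, Z=2273866.2049
→ geod (Bowring, a=6378137.000): φ=21.02189662°, λ=-13.85383912°, h=579.9522 m
→ into lcc (λ₀=7.4°): φ=21.02189662°, λ−λ₀=-21.25383912°
scale k = 1.08817311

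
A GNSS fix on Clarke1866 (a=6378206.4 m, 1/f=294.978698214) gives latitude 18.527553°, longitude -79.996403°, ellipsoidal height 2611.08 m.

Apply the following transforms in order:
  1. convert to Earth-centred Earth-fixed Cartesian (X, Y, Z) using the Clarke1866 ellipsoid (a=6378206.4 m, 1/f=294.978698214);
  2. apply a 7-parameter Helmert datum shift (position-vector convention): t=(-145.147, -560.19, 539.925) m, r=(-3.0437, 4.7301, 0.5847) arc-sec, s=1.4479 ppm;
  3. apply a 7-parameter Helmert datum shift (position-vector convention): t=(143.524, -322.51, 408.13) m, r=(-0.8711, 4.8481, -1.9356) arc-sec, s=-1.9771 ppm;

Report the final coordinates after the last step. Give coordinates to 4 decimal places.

X=1051375.4173 m, Y=-5961009.5703 m, Z=2015553.9811 m

start: φ=18.527553°, λ=-79.996403°, h=2611.080 m
→ ECEF (a=6378206.400, f=1/294.978698214): X=1051323.0741, Y=-5960161.3783, Z=2014542.6880
→ Helmert 7p (PV): X=1051242.5426, Y=-5960697.4906, Z=2015149.3706
→ Helmert 7p (PV): X=1051375.4173, Y=-5961009.5703, Z=2015553.9811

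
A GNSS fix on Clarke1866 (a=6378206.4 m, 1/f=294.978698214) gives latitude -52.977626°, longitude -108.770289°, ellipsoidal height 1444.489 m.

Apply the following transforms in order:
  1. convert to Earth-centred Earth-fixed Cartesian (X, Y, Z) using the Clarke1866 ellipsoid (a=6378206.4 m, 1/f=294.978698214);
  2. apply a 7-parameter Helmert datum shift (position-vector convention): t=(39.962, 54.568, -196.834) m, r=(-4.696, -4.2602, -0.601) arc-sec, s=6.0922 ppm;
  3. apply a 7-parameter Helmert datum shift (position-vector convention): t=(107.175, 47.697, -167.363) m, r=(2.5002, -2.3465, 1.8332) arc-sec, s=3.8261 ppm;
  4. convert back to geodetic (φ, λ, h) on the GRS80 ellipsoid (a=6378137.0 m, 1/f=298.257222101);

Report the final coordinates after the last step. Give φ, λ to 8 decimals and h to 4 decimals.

start: φ=-52.977626°, λ=-108.770289°, h=1444.489 m
→ ECEF (a=6378206.400, f=1/294.978698214): X=-1238727.0104, Y=-3644931.1563, Z=-5069994.5391
→ Helmert 7p (PV): X=-1238600.4989, Y=-3645010.6131, Z=-5070164.8613
→ Helmert 7p (PV): X=-1238407.9882, Y=-3644926.4133, Z=-5070409.8963
→ geod (Bowring, a=6378137.000): φ=-52.97858429°, λ=-108.76581601°, h=1629.5331 m

φ=-52.97858429°, λ=-108.76581601°, h=1629.5331 m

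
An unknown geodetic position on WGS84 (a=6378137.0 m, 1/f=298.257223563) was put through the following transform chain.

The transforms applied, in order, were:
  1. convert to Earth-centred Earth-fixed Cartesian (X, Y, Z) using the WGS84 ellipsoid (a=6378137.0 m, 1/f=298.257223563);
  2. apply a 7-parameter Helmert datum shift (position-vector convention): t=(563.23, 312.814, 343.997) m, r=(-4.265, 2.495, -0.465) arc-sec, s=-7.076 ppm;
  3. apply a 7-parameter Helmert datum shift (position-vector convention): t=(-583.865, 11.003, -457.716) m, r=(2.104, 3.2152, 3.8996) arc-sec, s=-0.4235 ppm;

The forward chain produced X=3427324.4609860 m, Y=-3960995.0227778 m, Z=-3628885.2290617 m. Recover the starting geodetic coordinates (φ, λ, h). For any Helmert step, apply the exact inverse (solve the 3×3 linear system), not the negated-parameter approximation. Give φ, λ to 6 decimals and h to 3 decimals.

φ=-34.892085°, λ=-49.133392°, h=1209.397 m

start: X=3427324.4610, Y=-3960995.0228, Z=-3628885.2291 m
→ Helmert⁻¹: X=3427891.4473, Y=-3961109.5210, Z=-3628335.2114
→ Helmert⁻¹: X=3427405.2934, Y=-3961367.6069, Z=-3628745.3373
→ geod (Bowring, a=6378137.000): φ=-34.89208500°, λ=-49.13339200°, h=1209.3970 m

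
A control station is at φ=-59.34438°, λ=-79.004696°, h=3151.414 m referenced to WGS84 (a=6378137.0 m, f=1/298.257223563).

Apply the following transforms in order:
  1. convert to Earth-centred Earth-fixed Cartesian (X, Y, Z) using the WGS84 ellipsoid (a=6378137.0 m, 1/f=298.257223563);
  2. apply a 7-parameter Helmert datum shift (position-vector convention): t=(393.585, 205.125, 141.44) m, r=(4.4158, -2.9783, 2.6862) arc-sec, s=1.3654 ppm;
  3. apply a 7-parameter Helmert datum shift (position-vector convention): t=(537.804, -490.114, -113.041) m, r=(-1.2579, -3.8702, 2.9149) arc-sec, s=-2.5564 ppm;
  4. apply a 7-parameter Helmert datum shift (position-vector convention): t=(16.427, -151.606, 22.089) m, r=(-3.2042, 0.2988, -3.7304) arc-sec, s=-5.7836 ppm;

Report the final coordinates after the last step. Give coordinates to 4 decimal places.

start: φ=-59.344380°, λ=-79.004696°, h=3151.414 m
→ ECEF (a=6378137.000, f=1/298.257223563): X=622109.9575, Y=-3201879.3445, Z=-5466306.8048
→ Helmert 7p (PV): X=622625.0195, Y=-3201553.4645, Z=-5466232.3929
→ Helmert 7p (PV): X=623309.0396, Y=-3202059.9308, Z=-5466300.2531
→ Helmert 7p (PV): X=623256.0326, Y=-3202289.2053, Z=-5466197.7103

X=623256.0326 m, Y=-3202289.2053 m, Z=-5466197.7103 m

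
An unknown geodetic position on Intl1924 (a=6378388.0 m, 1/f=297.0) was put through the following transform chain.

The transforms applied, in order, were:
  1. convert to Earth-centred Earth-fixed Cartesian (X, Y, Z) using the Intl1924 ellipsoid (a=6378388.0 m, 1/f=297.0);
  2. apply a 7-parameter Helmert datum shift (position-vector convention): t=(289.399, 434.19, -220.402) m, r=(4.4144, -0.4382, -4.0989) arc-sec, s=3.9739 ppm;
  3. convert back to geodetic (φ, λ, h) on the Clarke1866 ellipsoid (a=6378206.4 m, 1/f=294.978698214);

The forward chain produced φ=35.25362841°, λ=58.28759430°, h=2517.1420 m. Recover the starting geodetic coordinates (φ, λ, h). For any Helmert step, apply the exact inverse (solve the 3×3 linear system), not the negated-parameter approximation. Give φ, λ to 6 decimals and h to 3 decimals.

start: φ=35.253628°, λ=58.287594°, h=2517.142 m
→ ECEF (a=6378206.400, f=1/294.978698214): X=2742038.2205, Y=4437588.8152, Z=3662144.9914
→ Helmert⁻¹: X=2741657.5289, Y=4437269.8528, Z=3662250.0503
→ geod (Bowring, a=6378388.000): φ=35.25561000°, λ=58.28931000°, h=1962.4840 m

φ=35.255610°, λ=58.289310°, h=1962.484 m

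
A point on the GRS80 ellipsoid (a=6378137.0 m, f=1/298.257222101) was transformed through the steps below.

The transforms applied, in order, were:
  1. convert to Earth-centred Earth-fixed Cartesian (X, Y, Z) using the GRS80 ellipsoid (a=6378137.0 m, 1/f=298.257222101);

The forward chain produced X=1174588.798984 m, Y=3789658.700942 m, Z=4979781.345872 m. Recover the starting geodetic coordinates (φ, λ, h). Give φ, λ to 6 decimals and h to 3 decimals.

φ=51.642163°, λ=72.779397°, h=2025.095 m

start: X=1174588.7990, Y=3789658.7009, Z=4979781.3459 m
→ geod (Bowring, a=6378137.000): φ=51.64216300°, λ=72.77939700°, h=2025.0950 m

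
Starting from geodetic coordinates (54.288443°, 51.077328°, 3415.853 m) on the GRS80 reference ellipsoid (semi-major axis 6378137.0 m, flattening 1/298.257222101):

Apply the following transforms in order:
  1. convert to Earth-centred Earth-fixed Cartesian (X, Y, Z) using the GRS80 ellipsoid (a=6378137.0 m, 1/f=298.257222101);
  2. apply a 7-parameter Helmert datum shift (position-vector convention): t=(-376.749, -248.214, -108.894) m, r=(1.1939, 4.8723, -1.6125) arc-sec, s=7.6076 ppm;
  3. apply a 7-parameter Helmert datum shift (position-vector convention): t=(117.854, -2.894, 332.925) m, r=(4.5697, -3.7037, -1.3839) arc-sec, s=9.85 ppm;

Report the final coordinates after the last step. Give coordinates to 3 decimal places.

X=2345306.632 m, Y=2904020.949 m, Z=5158705.256 m

start: φ=54.288443°, λ=51.077328°, h=3415.853 m
→ ECEF (a=6378137.000, f=1/298.257222101): X=2345453.1660, Y=2904399.5635, Z=5158323.3145
→ Helmert 7p (PV): X=2345238.8146, Y=2904125.2514, Z=5158215.0706
→ Helmert 7p (PV): X=2345306.6321, Y=2904020.9490, Z=5158705.2558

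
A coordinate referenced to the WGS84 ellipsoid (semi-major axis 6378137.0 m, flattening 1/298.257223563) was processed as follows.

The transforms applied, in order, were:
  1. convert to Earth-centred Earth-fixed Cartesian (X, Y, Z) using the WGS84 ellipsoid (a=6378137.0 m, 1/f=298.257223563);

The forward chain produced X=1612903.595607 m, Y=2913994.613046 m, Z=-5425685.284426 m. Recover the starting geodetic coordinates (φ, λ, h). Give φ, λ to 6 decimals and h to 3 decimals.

start: X=1612903.5956, Y=2913994.6130, Z=-5425685.2844 m
→ geod (Bowring, a=6378137.000): φ=-58.62729300°, λ=61.03535800°, h=3803.3200 m

φ=-58.627293°, λ=61.035358°, h=3803.320 m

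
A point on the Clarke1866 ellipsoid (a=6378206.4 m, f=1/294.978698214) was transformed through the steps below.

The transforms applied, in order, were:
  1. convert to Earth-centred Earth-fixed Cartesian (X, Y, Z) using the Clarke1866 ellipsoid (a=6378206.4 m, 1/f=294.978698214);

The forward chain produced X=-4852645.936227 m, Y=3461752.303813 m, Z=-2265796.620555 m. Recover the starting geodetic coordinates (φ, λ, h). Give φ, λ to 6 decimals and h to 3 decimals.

φ=-20.941942°, λ=144.496920°, h=1504.690 m

start: X=-4852645.9362, Y=3461752.3038, Z=-2265796.6206 m
→ geod (Bowring, a=6378206.400): φ=-20.94194200°, λ=144.49692000°, h=1504.6900 m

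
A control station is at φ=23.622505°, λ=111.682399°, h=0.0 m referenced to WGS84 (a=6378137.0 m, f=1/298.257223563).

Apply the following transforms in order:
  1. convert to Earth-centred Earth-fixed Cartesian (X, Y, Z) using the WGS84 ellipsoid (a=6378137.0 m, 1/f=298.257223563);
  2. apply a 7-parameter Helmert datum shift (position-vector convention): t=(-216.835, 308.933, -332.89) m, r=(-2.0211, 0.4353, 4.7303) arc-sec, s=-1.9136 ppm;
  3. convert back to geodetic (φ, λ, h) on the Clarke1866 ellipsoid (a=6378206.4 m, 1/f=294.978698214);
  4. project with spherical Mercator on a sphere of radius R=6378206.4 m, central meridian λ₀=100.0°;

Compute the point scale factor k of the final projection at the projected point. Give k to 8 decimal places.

1.09143341

start: φ=23.622505°, λ=111.682399°, h=0.000 m
→ ECEF (a=6378137.000, f=1/298.257223563): X=-2160176.3275, Y=5433141.1024, Z=2540032.6634
→ Helmert 7p (PV): X=-2160508.2671, Y=5433414.9876, Z=2539646.2347
→ geod (Bowring, a=6378206.400): φ=23.61951735°, λ=111.68442994°, h=159.4026 m
→ into merc (λ₀=100.0°): φ=23.61951735°, λ−λ₀=11.68442994°
scale k = 1.09143341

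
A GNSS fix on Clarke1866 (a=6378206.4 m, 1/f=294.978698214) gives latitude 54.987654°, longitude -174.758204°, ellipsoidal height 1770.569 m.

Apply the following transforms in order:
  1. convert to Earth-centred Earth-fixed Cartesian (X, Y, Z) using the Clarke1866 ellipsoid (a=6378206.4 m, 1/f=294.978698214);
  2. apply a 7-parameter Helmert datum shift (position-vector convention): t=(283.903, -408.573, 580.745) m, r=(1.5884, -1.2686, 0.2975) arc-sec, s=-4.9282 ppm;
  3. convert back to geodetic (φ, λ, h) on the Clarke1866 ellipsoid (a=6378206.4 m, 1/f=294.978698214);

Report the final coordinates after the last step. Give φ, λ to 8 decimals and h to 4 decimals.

start: φ=54.987654°, λ=-174.758204°, h=1770.569 m
→ ECEF (a=6378206.400, f=1/294.978698214): X=-3653523.7166, Y=-335184.1222, Z=5201843.0593
→ Helmert 7p (PV): X=-3653253.3179, Y=-335636.3709, Z=5202373.1171
→ geod (Bowring, a=6378206.400): φ=54.99206125°, λ=-174.75078463°, h=2073.9504 m

φ=54.99206125°, λ=-174.75078463°, h=2073.9504 m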